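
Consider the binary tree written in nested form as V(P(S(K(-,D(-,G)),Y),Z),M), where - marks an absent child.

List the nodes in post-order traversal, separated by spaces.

G D K Y S Z P M V

Post-order visits the left subtree, then the right subtree, then the node.
At V: go left to P.
  At P: go left to S.
    At S: go left to K.
      At K: no left child.
      At K: go right to D.
        At D: no left child.
        At D: go right to G.
          G is a leaf — visit G.
        Visit D.
      Visit K.
    At S: go right to Y.
      Y is a leaf — visit Y.
    Visit S.
  At P: go right to Z.
    Z is a leaf — visit Z.
  Visit P.
At V: go right to M.
  M is a leaf — visit M.
Visit V.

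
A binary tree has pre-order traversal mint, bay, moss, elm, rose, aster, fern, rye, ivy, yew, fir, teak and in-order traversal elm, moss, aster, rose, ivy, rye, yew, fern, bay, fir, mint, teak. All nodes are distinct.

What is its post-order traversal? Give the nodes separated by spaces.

elm aster ivy yew rye fern rose moss fir bay teak mint

The first element of pre-order is the root; it splits in-order into left and right subtrees.
Root mint: left subtree has 10 nodes {elm, moss, aster, rose, ivy, rye, yew, fern, bay, fir}, right has 1 {teak}.
  Root bay: left subtree has 8 nodes {elm, moss, aster, rose, ivy, rye, yew, fern}, right has 1 {fir}.
    Root moss: left subtree has 1 node {elm}, right has 6 {aster, rose, ivy, rye, yew, fern}.
      Root rose: left subtree has 1 node {aster}, right has 4 {ivy, rye, yew, fern}.
        Root fern: left subtree has 3 nodes {ivy, rye, yew}, right has 0 { }.
          Root rye: left subtree has 1 node {ivy}, right has 1 {yew}.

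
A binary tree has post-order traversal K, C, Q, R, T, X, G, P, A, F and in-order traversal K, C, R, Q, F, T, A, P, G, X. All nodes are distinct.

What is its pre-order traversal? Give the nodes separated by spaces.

F R C K Q A T P G X

The last element of post-order is the root; it splits in-order into left and right subtrees.
Root F: left subtree has 4 nodes {K, C, R, Q}, right has 5 {T, A, P, G, X}.
  Root R: left subtree has 2 nodes {K, C}, right has 1 {Q}.
    Root C: left subtree has 1 node {K}, right has 0 { }.
  Root A: left subtree has 1 node {T}, right has 3 {P, G, X}.
    Root P: left subtree has 0 nodes { }, right has 2 {G, X}.
      Root G: left subtree has 0 nodes { }, right has 1 {X}.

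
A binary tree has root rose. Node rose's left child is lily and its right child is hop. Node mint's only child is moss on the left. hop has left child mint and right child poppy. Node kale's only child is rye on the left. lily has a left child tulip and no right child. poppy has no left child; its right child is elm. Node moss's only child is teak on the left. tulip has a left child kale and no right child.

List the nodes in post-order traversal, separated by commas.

Post-order visits the left subtree, then the right subtree, then the node.
At rose: go left to lily.
  At lily: go left to tulip.
    At tulip: go left to kale.
      At kale: go left to rye.
        rye is a leaf — visit rye.
      At kale: no right child.
      Visit kale.
    At tulip: no right child.
    Visit tulip.
  At lily: no right child.
  Visit lily.
At rose: go right to hop.
  At hop: go left to mint.
    At mint: go left to moss.
      At moss: go left to teak.
        teak is a leaf — visit teak.
      At moss: no right child.
      Visit moss.
    At mint: no right child.
    Visit mint.
  At hop: go right to poppy.
    At poppy: no left child.
    At poppy: go right to elm.
      elm is a leaf — visit elm.
    Visit poppy.
  Visit hop.
Visit rose.

rye, kale, tulip, lily, teak, moss, mint, elm, poppy, hop, rose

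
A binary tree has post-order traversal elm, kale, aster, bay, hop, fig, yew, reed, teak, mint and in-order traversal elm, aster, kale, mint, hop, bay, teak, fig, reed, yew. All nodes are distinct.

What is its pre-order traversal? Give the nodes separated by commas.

The last element of post-order is the root; it splits in-order into left and right subtrees.
Root mint: left subtree has 3 nodes {elm, aster, kale}, right has 6 {hop, bay, teak, fig, reed, yew}.
  Root aster: left subtree has 1 node {elm}, right has 1 {kale}.
  Root teak: left subtree has 2 nodes {hop, bay}, right has 3 {fig, reed, yew}.
    Root hop: left subtree has 0 nodes { }, right has 1 {bay}.
    Root reed: left subtree has 1 node {fig}, right has 1 {yew}.

mint, aster, elm, kale, teak, hop, bay, reed, fig, yew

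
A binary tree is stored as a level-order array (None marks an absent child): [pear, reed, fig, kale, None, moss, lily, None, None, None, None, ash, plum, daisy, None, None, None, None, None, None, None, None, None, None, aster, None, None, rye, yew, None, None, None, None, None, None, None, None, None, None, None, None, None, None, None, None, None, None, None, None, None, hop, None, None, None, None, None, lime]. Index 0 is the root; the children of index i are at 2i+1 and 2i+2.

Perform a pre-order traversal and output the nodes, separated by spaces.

pear reed kale fig moss ash aster hop plum lily daisy rye lime yew

Pre-order visits the node, then its left subtree, then its right subtree.
Visit pear.
At pear: go left to reed.
  Visit reed.
  At reed: go left to kale.
    kale is a leaf — visit kale.
  At reed: no right child.
At pear: go right to fig.
  Visit fig.
  At fig: go left to moss.
    Visit moss.
    At moss: go left to ash.
      Visit ash.
      At ash: no left child.
      At ash: go right to aster.
        Visit aster.
        At aster: no left child.
        At aster: go right to hop.
          hop is a leaf — visit hop.
    At moss: go right to plum.
      plum is a leaf — visit plum.
  At fig: go right to lily.
    Visit lily.
    At lily: go left to daisy.
      Visit daisy.
      At daisy: go left to rye.
        Visit rye.
        At rye: no left child.
        At rye: go right to lime.
          lime is a leaf — visit lime.
      At daisy: go right to yew.
        yew is a leaf — visit yew.
    At lily: no right child.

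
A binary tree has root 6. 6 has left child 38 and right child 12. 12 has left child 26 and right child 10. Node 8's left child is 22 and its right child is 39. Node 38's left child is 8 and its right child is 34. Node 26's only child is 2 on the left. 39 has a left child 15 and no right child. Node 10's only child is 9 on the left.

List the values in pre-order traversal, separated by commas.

Pre-order visits the node, then its left subtree, then its right subtree.
Visit 6.
At 6: go left to 38.
  Visit 38.
  At 38: go left to 8.
    Visit 8.
    At 8: go left to 22.
      22 is a leaf — visit 22.
    At 8: go right to 39.
      Visit 39.
      At 39: go left to 15.
        15 is a leaf — visit 15.
      At 39: no right child.
  At 38: go right to 34.
    34 is a leaf — visit 34.
At 6: go right to 12.
  Visit 12.
  At 12: go left to 26.
    Visit 26.
    At 26: go left to 2.
      2 is a leaf — visit 2.
    At 26: no right child.
  At 12: go right to 10.
    Visit 10.
    At 10: go left to 9.
      9 is a leaf — visit 9.
    At 10: no right child.

6, 38, 8, 22, 39, 15, 34, 12, 26, 2, 10, 9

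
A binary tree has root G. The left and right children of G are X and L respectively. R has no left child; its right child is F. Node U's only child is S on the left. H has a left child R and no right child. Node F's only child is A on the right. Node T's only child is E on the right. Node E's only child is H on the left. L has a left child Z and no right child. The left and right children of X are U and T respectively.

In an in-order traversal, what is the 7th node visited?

A

In-order visits the left subtree, then the node, then the right subtree.
At G: go left to X.
  At X: go left to U.
    At U: go left to S.
      S is a leaf — visit S.
    Visit U.
    At U: no right child.
  Visit X.
  At X: go right to T.
    At T: no left child.
    Visit T.
    At T: go right to E.
      At E: go left to H.
        At H: go left to R.
          At R: no left child.
          Visit R.
          At R: go right to F.
            At F: no left child.
            Visit F.
            At F: go right to A.
              A is a leaf — visit A.
        Visit H.
        At H: no right child.
      Visit E.
      At E: no right child.
Visit G.
At G: go right to L.
  At L: go left to Z.
    Z is a leaf — visit Z.
  Visit L.
  At L: no right child.
Full in-order sequence: S, U, X, T, R, F, A, H, E, G, Z, L.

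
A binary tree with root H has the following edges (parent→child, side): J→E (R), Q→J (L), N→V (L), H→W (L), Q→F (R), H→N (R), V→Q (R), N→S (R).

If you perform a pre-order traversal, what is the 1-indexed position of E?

Pre-order visits the node, then its left subtree, then its right subtree.
Visit H.
At H: go left to W.
  W is a leaf — visit W.
At H: go right to N.
  Visit N.
  At N: go left to V.
    Visit V.
    At V: no left child.
    At V: go right to Q.
      Visit Q.
      At Q: go left to J.
        Visit J.
        At J: no left child.
        At J: go right to E.
          E is a leaf — visit E.
      At Q: go right to F.
        F is a leaf — visit F.
  At N: go right to S.
    S is a leaf — visit S.
Full pre-order sequence: H, W, N, V, Q, J, E, F, S.

7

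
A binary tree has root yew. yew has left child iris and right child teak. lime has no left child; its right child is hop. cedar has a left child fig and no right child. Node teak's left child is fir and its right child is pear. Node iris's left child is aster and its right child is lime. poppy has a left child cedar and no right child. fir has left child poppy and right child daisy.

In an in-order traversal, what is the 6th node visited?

fig

In-order visits the left subtree, then the node, then the right subtree.
At yew: go left to iris.
  At iris: go left to aster.
    aster is a leaf — visit aster.
  Visit iris.
  At iris: go right to lime.
    At lime: no left child.
    Visit lime.
    At lime: go right to hop.
      hop is a leaf — visit hop.
Visit yew.
At yew: go right to teak.
  At teak: go left to fir.
    At fir: go left to poppy.
      At poppy: go left to cedar.
        At cedar: go left to fig.
          fig is a leaf — visit fig.
        Visit cedar.
        At cedar: no right child.
      Visit poppy.
      At poppy: no right child.
    Visit fir.
    At fir: go right to daisy.
      daisy is a leaf — visit daisy.
  Visit teak.
  At teak: go right to pear.
    pear is a leaf — visit pear.
Full in-order sequence: aster, iris, lime, hop, yew, fig, cedar, poppy, fir, daisy, teak, pear.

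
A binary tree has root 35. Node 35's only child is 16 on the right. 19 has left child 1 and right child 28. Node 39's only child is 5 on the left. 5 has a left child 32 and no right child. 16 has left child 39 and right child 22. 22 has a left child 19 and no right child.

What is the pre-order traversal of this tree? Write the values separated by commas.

Pre-order visits the node, then its left subtree, then its right subtree.
Visit 35.
At 35: no left child.
At 35: go right to 16.
  Visit 16.
  At 16: go left to 39.
    Visit 39.
    At 39: go left to 5.
      Visit 5.
      At 5: go left to 32.
        32 is a leaf — visit 32.
      At 5: no right child.
    At 39: no right child.
  At 16: go right to 22.
    Visit 22.
    At 22: go left to 19.
      Visit 19.
      At 19: go left to 1.
        1 is a leaf — visit 1.
      At 19: go right to 28.
        28 is a leaf — visit 28.
    At 22: no right child.

35, 16, 39, 5, 32, 22, 19, 1, 28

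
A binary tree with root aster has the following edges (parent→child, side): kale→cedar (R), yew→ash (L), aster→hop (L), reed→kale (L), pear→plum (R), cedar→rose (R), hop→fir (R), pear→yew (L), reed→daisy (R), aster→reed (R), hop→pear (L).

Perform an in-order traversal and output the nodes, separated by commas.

In-order visits the left subtree, then the node, then the right subtree.
At aster: go left to hop.
  At hop: go left to pear.
    At pear: go left to yew.
      At yew: go left to ash.
        ash is a leaf — visit ash.
      Visit yew.
      At yew: no right child.
    Visit pear.
    At pear: go right to plum.
      plum is a leaf — visit plum.
  Visit hop.
  At hop: go right to fir.
    fir is a leaf — visit fir.
Visit aster.
At aster: go right to reed.
  At reed: go left to kale.
    At kale: no left child.
    Visit kale.
    At kale: go right to cedar.
      At cedar: no left child.
      Visit cedar.
      At cedar: go right to rose.
        rose is a leaf — visit rose.
  Visit reed.
  At reed: go right to daisy.
    daisy is a leaf — visit daisy.

ash, yew, pear, plum, hop, fir, aster, kale, cedar, rose, reed, daisy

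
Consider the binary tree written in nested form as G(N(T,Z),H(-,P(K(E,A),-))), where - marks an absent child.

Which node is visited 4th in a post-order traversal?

E

Post-order visits the left subtree, then the right subtree, then the node.
At G: go left to N.
  At N: go left to T.
    T is a leaf — visit T.
  At N: go right to Z.
    Z is a leaf — visit Z.
  Visit N.
At G: go right to H.
  At H: no left child.
  At H: go right to P.
    At P: go left to K.
      At K: go left to E.
        E is a leaf — visit E.
      At K: go right to A.
        A is a leaf — visit A.
      Visit K.
    At P: no right child.
    Visit P.
  Visit H.
Visit G.
Full post-order sequence: T, Z, N, E, A, K, P, H, G.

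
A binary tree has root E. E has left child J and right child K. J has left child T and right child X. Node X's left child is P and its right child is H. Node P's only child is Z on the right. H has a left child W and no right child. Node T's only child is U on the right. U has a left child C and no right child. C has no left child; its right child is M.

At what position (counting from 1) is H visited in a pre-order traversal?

Pre-order visits the node, then its left subtree, then its right subtree.
Visit E.
At E: go left to J.
  Visit J.
  At J: go left to T.
    Visit T.
    At T: no left child.
    At T: go right to U.
      Visit U.
      At U: go left to C.
        Visit C.
        At C: no left child.
        At C: go right to M.
          M is a leaf — visit M.
      At U: no right child.
  At J: go right to X.
    Visit X.
    At X: go left to P.
      Visit P.
      At P: no left child.
      At P: go right to Z.
        Z is a leaf — visit Z.
    At X: go right to H.
      Visit H.
      At H: go left to W.
        W is a leaf — visit W.
      At H: no right child.
At E: go right to K.
  K is a leaf — visit K.
Full pre-order sequence: E, J, T, U, C, M, X, P, Z, H, W, K.

10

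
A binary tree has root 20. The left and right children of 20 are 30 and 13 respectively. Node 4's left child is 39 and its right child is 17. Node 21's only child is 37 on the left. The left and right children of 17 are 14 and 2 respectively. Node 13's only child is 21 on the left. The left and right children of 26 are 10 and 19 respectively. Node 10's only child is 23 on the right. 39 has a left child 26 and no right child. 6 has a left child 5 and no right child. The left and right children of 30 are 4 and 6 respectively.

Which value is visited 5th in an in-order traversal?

In-order visits the left subtree, then the node, then the right subtree.
At 20: go left to 30.
  At 30: go left to 4.
    At 4: go left to 39.
      At 39: go left to 26.
        At 26: go left to 10.
          At 10: no left child.
          Visit 10.
          At 10: go right to 23.
            23 is a leaf — visit 23.
        Visit 26.
        At 26: go right to 19.
          19 is a leaf — visit 19.
      Visit 39.
      At 39: no right child.
    Visit 4.
    At 4: go right to 17.
      At 17: go left to 14.
        14 is a leaf — visit 14.
      Visit 17.
      At 17: go right to 2.
        2 is a leaf — visit 2.
  Visit 30.
  At 30: go right to 6.
    At 6: go left to 5.
      5 is a leaf — visit 5.
    Visit 6.
    At 6: no right child.
Visit 20.
At 20: go right to 13.
  At 13: go left to 21.
    At 21: go left to 37.
      37 is a leaf — visit 37.
    Visit 21.
    At 21: no right child.
  Visit 13.
  At 13: no right child.
Full in-order sequence: 10, 23, 26, 19, 39, 4, 14, 17, 2, 30, 5, 6, 20, 37, 21, 13.

39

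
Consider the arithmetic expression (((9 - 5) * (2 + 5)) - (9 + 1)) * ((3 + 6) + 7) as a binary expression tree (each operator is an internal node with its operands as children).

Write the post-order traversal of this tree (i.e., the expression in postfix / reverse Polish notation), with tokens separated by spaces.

9 5 - 2 5 + * 9 1 + - 3 6 + 7 + *

Post-order on an expression tree gives postfix notation: for each operator, emit left operand, right operand, then the operator.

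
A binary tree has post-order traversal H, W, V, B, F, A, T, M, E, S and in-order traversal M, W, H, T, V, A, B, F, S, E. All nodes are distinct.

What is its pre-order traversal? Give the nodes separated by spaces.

S M T W H A V F B E

The last element of post-order is the root; it splits in-order into left and right subtrees.
Root S: left subtree has 8 nodes {M, W, H, T, V, A, B, F}, right has 1 {E}.
  Root M: left subtree has 0 nodes { }, right has 7 {W, H, T, V, A, B, F}.
    Root T: left subtree has 2 nodes {W, H}, right has 4 {V, A, B, F}.
      Root W: left subtree has 0 nodes { }, right has 1 {H}.
      Root A: left subtree has 1 node {V}, right has 2 {B, F}.
        Root F: left subtree has 1 node {B}, right has 0 { }.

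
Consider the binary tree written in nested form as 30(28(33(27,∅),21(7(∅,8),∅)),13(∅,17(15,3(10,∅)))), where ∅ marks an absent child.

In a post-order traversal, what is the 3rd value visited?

Post-order visits the left subtree, then the right subtree, then the node.
At 30: go left to 28.
  At 28: go left to 33.
    At 33: go left to 27.
      27 is a leaf — visit 27.
    At 33: no right child.
    Visit 33.
  At 28: go right to 21.
    At 21: go left to 7.
      At 7: no left child.
      At 7: go right to 8.
        8 is a leaf — visit 8.
      Visit 7.
    At 21: no right child.
    Visit 21.
  Visit 28.
At 30: go right to 13.
  At 13: no left child.
  At 13: go right to 17.
    At 17: go left to 15.
      15 is a leaf — visit 15.
    At 17: go right to 3.
      At 3: go left to 10.
        10 is a leaf — visit 10.
      At 3: no right child.
      Visit 3.
    Visit 17.
  Visit 13.
Visit 30.
Full post-order sequence: 27, 33, 8, 7, 21, 28, 15, 10, 3, 17, 13, 30.

8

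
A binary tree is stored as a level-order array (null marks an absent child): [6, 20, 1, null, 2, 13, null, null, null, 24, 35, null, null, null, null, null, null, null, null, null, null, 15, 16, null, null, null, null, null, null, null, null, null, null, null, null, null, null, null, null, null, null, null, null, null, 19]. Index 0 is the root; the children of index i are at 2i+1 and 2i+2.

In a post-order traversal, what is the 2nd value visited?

19

Post-order visits the left subtree, then the right subtree, then the node.
At 6: go left to 20.
  At 20: no left child.
  At 20: go right to 2.
    At 2: go left to 24.
      24 is a leaf — visit 24.
    At 2: go right to 35.
      At 35: go left to 15.
        At 15: no left child.
        At 15: go right to 19.
          19 is a leaf — visit 19.
        Visit 15.
      At 35: go right to 16.
        16 is a leaf — visit 16.
      Visit 35.
    Visit 2.
  Visit 20.
At 6: go right to 1.
  At 1: go left to 13.
    13 is a leaf — visit 13.
  At 1: no right child.
  Visit 1.
Visit 6.
Full post-order sequence: 24, 19, 15, 16, 35, 2, 20, 13, 1, 6.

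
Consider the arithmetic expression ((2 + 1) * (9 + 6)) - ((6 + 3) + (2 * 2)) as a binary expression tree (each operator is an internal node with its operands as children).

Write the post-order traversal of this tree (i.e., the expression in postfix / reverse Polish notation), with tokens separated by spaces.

2 1 + 9 6 + * 6 3 + 2 2 * + -

Post-order on an expression tree gives postfix notation: for each operator, emit left operand, right operand, then the operator.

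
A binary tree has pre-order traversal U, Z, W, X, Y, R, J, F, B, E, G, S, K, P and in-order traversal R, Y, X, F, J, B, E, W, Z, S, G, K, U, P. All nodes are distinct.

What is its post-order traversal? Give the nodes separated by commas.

The first element of pre-order is the root; it splits in-order into left and right subtrees.
Root U: left subtree has 12 nodes {R, Y, X, F, J, B, E, W, Z, S, G, K}, right has 1 {P}.
  Root Z: left subtree has 8 nodes {R, Y, X, F, J, B, E, W}, right has 3 {S, G, K}.
    Root W: left subtree has 7 nodes {R, Y, X, F, J, B, E}, right has 0 { }.
      Root X: left subtree has 2 nodes {R, Y}, right has 4 {F, J, B, E}.
        Root Y: left subtree has 1 node {R}, right has 0 { }.
        Root J: left subtree has 1 node {F}, right has 2 {B, E}.
          Root B: left subtree has 0 nodes { }, right has 1 {E}.
    Root G: left subtree has 1 node {S}, right has 1 {K}.

R, Y, F, E, B, J, X, W, S, K, G, Z, P, U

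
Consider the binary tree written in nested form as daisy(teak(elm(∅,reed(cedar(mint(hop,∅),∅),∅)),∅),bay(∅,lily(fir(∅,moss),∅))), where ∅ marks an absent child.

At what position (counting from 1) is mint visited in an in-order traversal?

3

In-order visits the left subtree, then the node, then the right subtree.
At daisy: go left to teak.
  At teak: go left to elm.
    At elm: no left child.
    Visit elm.
    At elm: go right to reed.
      At reed: go left to cedar.
        At cedar: go left to mint.
          At mint: go left to hop.
            hop is a leaf — visit hop.
          Visit mint.
          At mint: no right child.
        Visit cedar.
        At cedar: no right child.
      Visit reed.
      At reed: no right child.
  Visit teak.
  At teak: no right child.
Visit daisy.
At daisy: go right to bay.
  At bay: no left child.
  Visit bay.
  At bay: go right to lily.
    At lily: go left to fir.
      At fir: no left child.
      Visit fir.
      At fir: go right to moss.
        moss is a leaf — visit moss.
    Visit lily.
    At lily: no right child.
Full in-order sequence: elm, hop, mint, cedar, reed, teak, daisy, bay, fir, moss, lily.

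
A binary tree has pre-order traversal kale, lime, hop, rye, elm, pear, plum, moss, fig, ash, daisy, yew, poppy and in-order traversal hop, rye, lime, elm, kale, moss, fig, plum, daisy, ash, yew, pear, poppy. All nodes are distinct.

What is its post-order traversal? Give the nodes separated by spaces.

The first element of pre-order is the root; it splits in-order into left and right subtrees.
Root kale: left subtree has 4 nodes {hop, rye, lime, elm}, right has 8 {moss, fig, plum, daisy, ash, yew, pear, poppy}.
  Root lime: left subtree has 2 nodes {hop, rye}, right has 1 {elm}.
    Root hop: left subtree has 0 nodes { }, right has 1 {rye}.
  Root pear: left subtree has 6 nodes {moss, fig, plum, daisy, ash, yew}, right has 1 {poppy}.
    Root plum: left subtree has 2 nodes {moss, fig}, right has 3 {daisy, ash, yew}.
      Root moss: left subtree has 0 nodes { }, right has 1 {fig}.
      Root ash: left subtree has 1 node {daisy}, right has 1 {yew}.

rye hop elm lime fig moss daisy yew ash plum poppy pear kale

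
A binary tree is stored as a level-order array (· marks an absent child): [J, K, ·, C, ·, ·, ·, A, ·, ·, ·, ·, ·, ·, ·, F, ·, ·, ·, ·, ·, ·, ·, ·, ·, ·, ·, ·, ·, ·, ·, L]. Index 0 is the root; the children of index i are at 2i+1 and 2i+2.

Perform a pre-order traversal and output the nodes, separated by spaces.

J K C A F L

Pre-order visits the node, then its left subtree, then its right subtree.
Visit J.
At J: go left to K.
  Visit K.
  At K: go left to C.
    Visit C.
    At C: go left to A.
      Visit A.
      At A: go left to F.
        Visit F.
        At F: go left to L.
          L is a leaf — visit L.
        At F: no right child.
      At A: no right child.
    At C: no right child.
  At K: no right child.
At J: no right child.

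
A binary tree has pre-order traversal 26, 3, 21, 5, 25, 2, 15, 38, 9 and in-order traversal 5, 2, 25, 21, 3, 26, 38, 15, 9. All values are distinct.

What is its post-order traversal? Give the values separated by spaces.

The first element of pre-order is the root; it splits in-order into left and right subtrees.
Root 26: left subtree has 5 nodes {5, 2, 25, 21, 3}, right has 3 {38, 15, 9}.
  Root 3: left subtree has 4 nodes {5, 2, 25, 21}, right has 0 { }.
    Root 21: left subtree has 3 nodes {5, 2, 25}, right has 0 { }.
      Root 5: left subtree has 0 nodes { }, right has 2 {2, 25}.
        Root 25: left subtree has 1 node {2}, right has 0 { }.
  Root 15: left subtree has 1 node {38}, right has 1 {9}.

2 25 5 21 3 38 9 15 26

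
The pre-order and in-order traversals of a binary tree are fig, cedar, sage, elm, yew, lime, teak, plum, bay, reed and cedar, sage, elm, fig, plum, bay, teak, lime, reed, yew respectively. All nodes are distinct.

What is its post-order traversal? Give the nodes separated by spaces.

The first element of pre-order is the root; it splits in-order into left and right subtrees.
Root fig: left subtree has 3 nodes {cedar, sage, elm}, right has 6 {plum, bay, teak, lime, reed, yew}.
  Root cedar: left subtree has 0 nodes { }, right has 2 {sage, elm}.
    Root sage: left subtree has 0 nodes { }, right has 1 {elm}.
  Root yew: left subtree has 5 nodes {plum, bay, teak, lime, reed}, right has 0 { }.
    Root lime: left subtree has 3 nodes {plum, bay, teak}, right has 1 {reed}.
      Root teak: left subtree has 2 nodes {plum, bay}, right has 0 { }.
        Root plum: left subtree has 0 nodes { }, right has 1 {bay}.

elm sage cedar bay plum teak reed lime yew fig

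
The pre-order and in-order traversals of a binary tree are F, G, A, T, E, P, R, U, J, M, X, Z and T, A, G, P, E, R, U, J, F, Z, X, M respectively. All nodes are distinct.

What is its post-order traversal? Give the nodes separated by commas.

The first element of pre-order is the root; it splits in-order into left and right subtrees.
Root F: left subtree has 8 nodes {T, A, G, P, E, R, U, J}, right has 3 {Z, X, M}.
  Root G: left subtree has 2 nodes {T, A}, right has 5 {P, E, R, U, J}.
    Root A: left subtree has 1 node {T}, right has 0 { }.
    Root E: left subtree has 1 node {P}, right has 3 {R, U, J}.
      Root R: left subtree has 0 nodes { }, right has 2 {U, J}.
        Root U: left subtree has 0 nodes { }, right has 1 {J}.
  Root M: left subtree has 2 nodes {Z, X}, right has 0 { }.
    Root X: left subtree has 1 node {Z}, right has 0 { }.

T, A, P, J, U, R, E, G, Z, X, M, F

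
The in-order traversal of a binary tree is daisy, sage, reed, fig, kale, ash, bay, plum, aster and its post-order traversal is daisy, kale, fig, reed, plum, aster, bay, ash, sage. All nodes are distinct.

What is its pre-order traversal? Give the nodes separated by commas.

sage, daisy, ash, reed, fig, kale, bay, aster, plum

The last element of post-order is the root; it splits in-order into left and right subtrees.
Root sage: left subtree has 1 node {daisy}, right has 7 {reed, fig, kale, ash, bay, plum, aster}.
  Root ash: left subtree has 3 nodes {reed, fig, kale}, right has 3 {bay, plum, aster}.
    Root reed: left subtree has 0 nodes { }, right has 2 {fig, kale}.
      Root fig: left subtree has 0 nodes { }, right has 1 {kale}.
    Root bay: left subtree has 0 nodes { }, right has 2 {plum, aster}.
      Root aster: left subtree has 1 node {plum}, right has 0 { }.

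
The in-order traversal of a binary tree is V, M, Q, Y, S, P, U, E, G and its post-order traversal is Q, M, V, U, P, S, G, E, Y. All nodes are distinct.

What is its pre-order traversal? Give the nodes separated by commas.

Y, V, M, Q, E, S, P, U, G

The last element of post-order is the root; it splits in-order into left and right subtrees.
Root Y: left subtree has 3 nodes {V, M, Q}, right has 5 {S, P, U, E, G}.
  Root V: left subtree has 0 nodes { }, right has 2 {M, Q}.
    Root M: left subtree has 0 nodes { }, right has 1 {Q}.
  Root E: left subtree has 3 nodes {S, P, U}, right has 1 {G}.
    Root S: left subtree has 0 nodes { }, right has 2 {P, U}.
      Root P: left subtree has 0 nodes { }, right has 1 {U}.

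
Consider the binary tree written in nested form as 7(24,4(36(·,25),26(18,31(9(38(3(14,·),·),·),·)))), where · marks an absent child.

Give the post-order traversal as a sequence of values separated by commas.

24, 25, 36, 18, 14, 3, 38, 9, 31, 26, 4, 7

Post-order visits the left subtree, then the right subtree, then the node.
At 7: go left to 24.
  24 is a leaf — visit 24.
At 7: go right to 4.
  At 4: go left to 36.
    At 36: no left child.
    At 36: go right to 25.
      25 is a leaf — visit 25.
    Visit 36.
  At 4: go right to 26.
    At 26: go left to 18.
      18 is a leaf — visit 18.
    At 26: go right to 31.
      At 31: go left to 9.
        At 9: go left to 38.
          At 38: go left to 3.
            At 3: go left to 14.
              14 is a leaf — visit 14.
            At 3: no right child.
            Visit 3.
          At 38: no right child.
          Visit 38.
        At 9: no right child.
        Visit 9.
      At 31: no right child.
      Visit 31.
    Visit 26.
  Visit 4.
Visit 7.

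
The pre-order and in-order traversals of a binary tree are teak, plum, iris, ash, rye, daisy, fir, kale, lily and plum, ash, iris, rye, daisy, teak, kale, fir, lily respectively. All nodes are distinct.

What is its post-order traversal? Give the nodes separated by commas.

The first element of pre-order is the root; it splits in-order into left and right subtrees.
Root teak: left subtree has 5 nodes {plum, ash, iris, rye, daisy}, right has 3 {kale, fir, lily}.
  Root plum: left subtree has 0 nodes { }, right has 4 {ash, iris, rye, daisy}.
    Root iris: left subtree has 1 node {ash}, right has 2 {rye, daisy}.
      Root rye: left subtree has 0 nodes { }, right has 1 {daisy}.
  Root fir: left subtree has 1 node {kale}, right has 1 {lily}.

ash, daisy, rye, iris, plum, kale, lily, fir, teak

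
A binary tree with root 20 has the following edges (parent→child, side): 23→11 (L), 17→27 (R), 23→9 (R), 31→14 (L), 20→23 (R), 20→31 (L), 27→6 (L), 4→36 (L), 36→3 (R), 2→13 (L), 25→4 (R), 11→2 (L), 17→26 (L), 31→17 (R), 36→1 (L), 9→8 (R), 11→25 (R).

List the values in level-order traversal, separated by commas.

20, 31, 23, 14, 17, 11, 9, 26, 27, 2, 25, 8, 6, 13, 4, 36, 1, 3

Level-order visits nodes level by level from the root, left to right within each level.
Level 0: 20
Level 1: 31, 23
Level 2: 14, 17, 11, 9
Level 3: 26, 27, 2, 25, 8
Level 4: 6, 13, 4
Level 5: 36
Level 6: 1, 3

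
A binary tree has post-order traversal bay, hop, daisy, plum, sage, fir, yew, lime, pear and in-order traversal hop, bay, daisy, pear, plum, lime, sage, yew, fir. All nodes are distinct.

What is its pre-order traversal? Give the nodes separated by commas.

pear, daisy, hop, bay, lime, plum, yew, sage, fir

The last element of post-order is the root; it splits in-order into left and right subtrees.
Root pear: left subtree has 3 nodes {hop, bay, daisy}, right has 5 {plum, lime, sage, yew, fir}.
  Root daisy: left subtree has 2 nodes {hop, bay}, right has 0 { }.
    Root hop: left subtree has 0 nodes { }, right has 1 {bay}.
  Root lime: left subtree has 1 node {plum}, right has 3 {sage, yew, fir}.
    Root yew: left subtree has 1 node {sage}, right has 1 {fir}.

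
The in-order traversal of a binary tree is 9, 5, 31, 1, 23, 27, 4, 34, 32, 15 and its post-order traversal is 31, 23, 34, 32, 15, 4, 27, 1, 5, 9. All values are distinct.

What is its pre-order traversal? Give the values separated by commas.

9, 5, 1, 31, 27, 23, 4, 15, 32, 34

The last element of post-order is the root; it splits in-order into left and right subtrees.
Root 9: left subtree has 0 nodes { }, right has 9 {5, 31, 1, 23, 27, 4, 34, 32, 15}.
  Root 5: left subtree has 0 nodes { }, right has 8 {31, 1, 23, 27, 4, 34, 32, 15}.
    Root 1: left subtree has 1 node {31}, right has 6 {23, 27, 4, 34, 32, 15}.
      Root 27: left subtree has 1 node {23}, right has 4 {4, 34, 32, 15}.
        Root 4: left subtree has 0 nodes { }, right has 3 {34, 32, 15}.
          Root 15: left subtree has 2 nodes {34, 32}, right has 0 { }.
            Root 32: left subtree has 1 node {34}, right has 0 { }.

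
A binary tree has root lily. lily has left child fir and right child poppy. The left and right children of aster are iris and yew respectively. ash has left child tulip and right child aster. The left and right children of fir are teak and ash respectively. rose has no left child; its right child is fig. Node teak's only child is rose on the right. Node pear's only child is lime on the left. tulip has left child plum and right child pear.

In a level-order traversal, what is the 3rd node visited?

Level-order visits nodes level by level from the root, left to right within each level.
Level 0: lily
Level 1: fir, poppy
Level 2: teak, ash
Level 3: rose, tulip, aster
Level 4: fig, plum, pear, iris, yew
Level 5: lime
Full level-order sequence: lily, fir, poppy, teak, ash, rose, tulip, aster, fig, plum, pear, iris, yew, lime.

poppy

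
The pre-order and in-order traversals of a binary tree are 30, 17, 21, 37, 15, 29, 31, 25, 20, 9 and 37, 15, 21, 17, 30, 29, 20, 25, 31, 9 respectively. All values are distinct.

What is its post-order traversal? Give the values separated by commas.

15, 37, 21, 17, 20, 25, 9, 31, 29, 30

The first element of pre-order is the root; it splits in-order into left and right subtrees.
Root 30: left subtree has 4 nodes {37, 15, 21, 17}, right has 5 {29, 20, 25, 31, 9}.
  Root 17: left subtree has 3 nodes {37, 15, 21}, right has 0 { }.
    Root 21: left subtree has 2 nodes {37, 15}, right has 0 { }.
      Root 37: left subtree has 0 nodes { }, right has 1 {15}.
  Root 29: left subtree has 0 nodes { }, right has 4 {20, 25, 31, 9}.
    Root 31: left subtree has 2 nodes {20, 25}, right has 1 {9}.
      Root 25: left subtree has 1 node {20}, right has 0 { }.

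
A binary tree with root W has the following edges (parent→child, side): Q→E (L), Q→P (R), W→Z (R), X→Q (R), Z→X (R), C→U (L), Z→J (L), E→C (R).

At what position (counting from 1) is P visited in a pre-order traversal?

9

Pre-order visits the node, then its left subtree, then its right subtree.
Visit W.
At W: no left child.
At W: go right to Z.
  Visit Z.
  At Z: go left to J.
    J is a leaf — visit J.
  At Z: go right to X.
    Visit X.
    At X: no left child.
    At X: go right to Q.
      Visit Q.
      At Q: go left to E.
        Visit E.
        At E: no left child.
        At E: go right to C.
          Visit C.
          At C: go left to U.
            U is a leaf — visit U.
          At C: no right child.
      At Q: go right to P.
        P is a leaf — visit P.
Full pre-order sequence: W, Z, J, X, Q, E, C, U, P.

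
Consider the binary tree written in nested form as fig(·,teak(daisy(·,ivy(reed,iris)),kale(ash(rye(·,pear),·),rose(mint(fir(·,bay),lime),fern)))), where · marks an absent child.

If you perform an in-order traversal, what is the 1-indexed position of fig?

In-order visits the left subtree, then the node, then the right subtree.
At fig: no left child.
Visit fig.
At fig: go right to teak.
  At teak: go left to daisy.
    At daisy: no left child.
    Visit daisy.
    At daisy: go right to ivy.
      At ivy: go left to reed.
        reed is a leaf — visit reed.
      Visit ivy.
      At ivy: go right to iris.
        iris is a leaf — visit iris.
  Visit teak.
  At teak: go right to kale.
    At kale: go left to ash.
      At ash: go left to rye.
        At rye: no left child.
        Visit rye.
        At rye: go right to pear.
          pear is a leaf — visit pear.
      Visit ash.
      At ash: no right child.
    Visit kale.
    At kale: go right to rose.
      At rose: go left to mint.
        At mint: go left to fir.
          At fir: no left child.
          Visit fir.
          At fir: go right to bay.
            bay is a leaf — visit bay.
        Visit mint.
        At mint: go right to lime.
          lime is a leaf — visit lime.
      Visit rose.
      At rose: go right to fern.
        fern is a leaf — visit fern.
Full in-order sequence: fig, daisy, reed, ivy, iris, teak, rye, pear, ash, kale, fir, bay, mint, lime, rose, fern.

1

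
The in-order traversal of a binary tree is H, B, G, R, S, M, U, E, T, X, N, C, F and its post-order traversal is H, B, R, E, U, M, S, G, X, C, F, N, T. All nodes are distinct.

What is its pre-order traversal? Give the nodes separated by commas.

The last element of post-order is the root; it splits in-order into left and right subtrees.
Root T: left subtree has 8 nodes {H, B, G, R, S, M, U, E}, right has 4 {X, N, C, F}.
  Root G: left subtree has 2 nodes {H, B}, right has 5 {R, S, M, U, E}.
    Root B: left subtree has 1 node {H}, right has 0 { }.
    Root S: left subtree has 1 node {R}, right has 3 {M, U, E}.
      Root M: left subtree has 0 nodes { }, right has 2 {U, E}.
        Root U: left subtree has 0 nodes { }, right has 1 {E}.
  Root N: left subtree has 1 node {X}, right has 2 {C, F}.
    Root F: left subtree has 1 node {C}, right has 0 { }.

T, G, B, H, S, R, M, U, E, N, X, F, C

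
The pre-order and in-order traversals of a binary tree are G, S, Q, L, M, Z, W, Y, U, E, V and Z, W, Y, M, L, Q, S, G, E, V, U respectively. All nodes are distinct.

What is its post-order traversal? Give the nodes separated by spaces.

The first element of pre-order is the root; it splits in-order into left and right subtrees.
Root G: left subtree has 7 nodes {Z, W, Y, M, L, Q, S}, right has 3 {E, V, U}.
  Root S: left subtree has 6 nodes {Z, W, Y, M, L, Q}, right has 0 { }.
    Root Q: left subtree has 5 nodes {Z, W, Y, M, L}, right has 0 { }.
      Root L: left subtree has 4 nodes {Z, W, Y, M}, right has 0 { }.
        Root M: left subtree has 3 nodes {Z, W, Y}, right has 0 { }.
          Root Z: left subtree has 0 nodes { }, right has 2 {W, Y}.
            Root W: left subtree has 0 nodes { }, right has 1 {Y}.
  Root U: left subtree has 2 nodes {E, V}, right has 0 { }.
    Root E: left subtree has 0 nodes { }, right has 1 {V}.

Y W Z M L Q S V E U G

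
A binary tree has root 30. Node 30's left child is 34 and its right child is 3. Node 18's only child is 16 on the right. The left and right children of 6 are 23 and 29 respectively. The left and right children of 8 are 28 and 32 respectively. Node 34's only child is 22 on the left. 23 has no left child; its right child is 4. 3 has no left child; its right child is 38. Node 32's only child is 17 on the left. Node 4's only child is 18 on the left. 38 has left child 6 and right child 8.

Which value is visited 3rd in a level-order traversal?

3

Level-order visits nodes level by level from the root, left to right within each level.
Level 0: 30
Level 1: 34, 3
Level 2: 22, 38
Level 3: 6, 8
Level 4: 23, 29, 28, 32
Level 5: 4, 17
Level 6: 18
Level 7: 16
Full level-order sequence: 30, 34, 3, 22, 38, 6, 8, 23, 29, 28, 32, 4, 17, 18, 16.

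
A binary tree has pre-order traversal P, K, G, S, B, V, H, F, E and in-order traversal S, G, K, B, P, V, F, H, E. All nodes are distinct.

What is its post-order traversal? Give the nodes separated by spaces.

S G B K F E H V P

The first element of pre-order is the root; it splits in-order into left and right subtrees.
Root P: left subtree has 4 nodes {S, G, K, B}, right has 4 {V, F, H, E}.
  Root K: left subtree has 2 nodes {S, G}, right has 1 {B}.
    Root G: left subtree has 1 node {S}, right has 0 { }.
  Root V: left subtree has 0 nodes { }, right has 3 {F, H, E}.
    Root H: left subtree has 1 node {F}, right has 1 {E}.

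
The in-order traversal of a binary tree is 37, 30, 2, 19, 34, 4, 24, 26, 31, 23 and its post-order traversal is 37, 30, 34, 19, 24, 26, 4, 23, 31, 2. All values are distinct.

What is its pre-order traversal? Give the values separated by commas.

2, 30, 37, 31, 4, 19, 34, 26, 24, 23

The last element of post-order is the root; it splits in-order into left and right subtrees.
Root 2: left subtree has 2 nodes {37, 30}, right has 7 {19, 34, 4, 24, 26, 31, 23}.
  Root 30: left subtree has 1 node {37}, right has 0 { }.
  Root 31: left subtree has 5 nodes {19, 34, 4, 24, 26}, right has 1 {23}.
    Root 4: left subtree has 2 nodes {19, 34}, right has 2 {24, 26}.
      Root 19: left subtree has 0 nodes { }, right has 1 {34}.
      Root 26: left subtree has 1 node {24}, right has 0 { }.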